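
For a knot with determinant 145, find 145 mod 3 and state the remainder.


Step 1: A knot is p-colorable if and only if p divides its determinant.
Step 2: Compute 145 mod 3.
145 = 48 * 3 + 1
Step 3: 145 mod 3 = 1
Step 4: The knot is 3-colorable: no

1


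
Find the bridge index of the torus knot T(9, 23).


The bridge number of T(p,q) is min(p,q).
min(9, 23) = 9

9


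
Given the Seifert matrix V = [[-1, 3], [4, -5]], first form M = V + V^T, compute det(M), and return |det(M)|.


Step 1: Form V + V^T where V = [[-1, 3], [4, -5]]
  V^T = [[-1, 4], [3, -5]]
  V + V^T = [[-2, 7], [7, -10]]
Step 2: det(V + V^T) = (-2)*(-10) - 7*7
  = 20 - 49 = -29
Step 3: Knot determinant = |det(V + V^T)| = |-29| = 29

29


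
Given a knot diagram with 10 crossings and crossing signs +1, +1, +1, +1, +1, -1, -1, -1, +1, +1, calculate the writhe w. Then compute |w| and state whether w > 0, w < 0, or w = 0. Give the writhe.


Step 1: Count positive crossings (+1).
Positive crossings: 7
Step 2: Count negative crossings (-1).
Negative crossings: 3
Step 3: Writhe = (positive) - (negative)
w = 7 - 3 = 4
Step 4: |w| = 4, and w is positive

4


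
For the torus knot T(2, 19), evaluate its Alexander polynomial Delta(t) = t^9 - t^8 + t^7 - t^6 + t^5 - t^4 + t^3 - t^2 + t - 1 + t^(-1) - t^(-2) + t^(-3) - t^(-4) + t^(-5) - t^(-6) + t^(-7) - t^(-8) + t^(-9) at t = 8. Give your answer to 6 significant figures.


Substituting t = 8 into Delta(t) = t^9 - t^8 + t^7 - t^6 + t^5 - t^4 + t^3 - t^2 + t - 1 + t^(-1) - t^(-2) + t^(-3) - t^(-4) + t^(-5) - t^(-6) + t^(-7) - t^(-8) + t^(-9):
Term values: (134217728) + (-16777216) + (2097152) + (-262144) + (32768) + (-4096) + (512) + (-64) + (8) + (-1) + (0.125) + (-0.015625) + (0.00195312) + (-0.000244141) + (3.05176e-05) + (-3.8147e-06) + (4.76837e-07) + (-5.96046e-08) + (7.45058e-09)
Sum = 119304647.1
Rounded to 6 significant figures: 1.19305e+08

1.19305e+08


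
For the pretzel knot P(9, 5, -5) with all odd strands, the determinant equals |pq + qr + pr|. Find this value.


Step 1: Compute pq + qr + pr.
pq = 9*5 = 45
qr = 5*(-5) = -25
pr = 9*(-5) = -45
pq + qr + pr = 45 + (-25) + (-45) = -25
Step 2: Take absolute value.
det(P(9,5,-5)) = |-25| = 25

25


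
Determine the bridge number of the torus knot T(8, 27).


The bridge number of T(p,q) is min(p,q).
min(8, 27) = 8

8


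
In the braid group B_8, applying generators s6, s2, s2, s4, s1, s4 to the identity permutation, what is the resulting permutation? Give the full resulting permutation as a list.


Starting with identity [1, 2, 3, 4, 5, 6, 7, 8].
Apply generators in sequence:
  After s6: [1, 2, 3, 4, 5, 7, 6, 8]
  After s2: [1, 3, 2, 4, 5, 7, 6, 8]
  After s2: [1, 2, 3, 4, 5, 7, 6, 8]
  After s4: [1, 2, 3, 5, 4, 7, 6, 8]
  After s1: [2, 1, 3, 5, 4, 7, 6, 8]
  After s4: [2, 1, 3, 4, 5, 7, 6, 8]
Final permutation: [2, 1, 3, 4, 5, 7, 6, 8]

[2, 1, 3, 4, 5, 7, 6, 8]


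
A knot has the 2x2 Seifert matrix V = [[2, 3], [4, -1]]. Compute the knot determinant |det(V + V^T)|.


Step 1: Form V + V^T where V = [[2, 3], [4, -1]]
  V^T = [[2, 4], [3, -1]]
  V + V^T = [[4, 7], [7, -2]]
Step 2: det(V + V^T) = 4*(-2) - 7*7
  = -8 - 49 = -57
Step 3: Knot determinant = |det(V + V^T)| = |-57| = 57

57


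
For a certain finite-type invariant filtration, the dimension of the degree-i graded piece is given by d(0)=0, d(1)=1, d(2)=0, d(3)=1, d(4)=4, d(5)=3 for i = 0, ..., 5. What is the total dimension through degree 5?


Total dimension = d(0) + d(1) + ... + d(5)
= 0 + 1 + 0 + 1 + 4 + 3
= 9

9


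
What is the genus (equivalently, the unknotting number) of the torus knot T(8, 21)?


For a torus knot T(p,q), both the unknotting number and genus equal (p-1)(q-1)/2.
= (8-1)(21-1)/2
= 7*20/2
= 140/2 = 70

70


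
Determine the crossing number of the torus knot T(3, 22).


For a torus knot T(p, q) with gcd(p,q)=1,
the crossing number is min(p*(q-1), q*(p-1)).
p*(q-1) = 3*21 = 63
q*(p-1) = 22*2 = 44
min(63, 44) = 44

44


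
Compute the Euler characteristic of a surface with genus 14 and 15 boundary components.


chi = 2 - 2g - b
= 2 - 2*14 - 15
= 2 - 28 - 15 = -41

-41


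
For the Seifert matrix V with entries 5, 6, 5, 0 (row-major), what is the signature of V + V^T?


Step 1: V + V^T = [[10, 11], [11, 0]]
Step 2: trace = 10, det = -121
Step 3: Discriminant = 10^2 - 4*(-121) = 584
Step 4: Eigenvalues: 17.083, -7.08305
Step 5: Signature = (# positive eigenvalues) - (# negative eigenvalues) = 0

0


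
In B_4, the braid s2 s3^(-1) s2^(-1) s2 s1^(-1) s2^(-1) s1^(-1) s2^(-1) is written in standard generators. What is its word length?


The word length counts the number of generators (including inverses).
Listing each generator: s2, s3^(-1), s2^(-1), s2, s1^(-1), s2^(-1), s1^(-1), s2^(-1)
There are 8 generators in this braid word.

8


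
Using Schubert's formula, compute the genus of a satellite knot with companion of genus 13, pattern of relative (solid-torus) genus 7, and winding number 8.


Schubert: g(satellite) = g_rel(pattern) + |winding| * g(companion),
where g_rel(pattern) is the genus of the pattern relative to the solid torus.
= 7 + 8 * 13
= 7 + 104 = 111

111


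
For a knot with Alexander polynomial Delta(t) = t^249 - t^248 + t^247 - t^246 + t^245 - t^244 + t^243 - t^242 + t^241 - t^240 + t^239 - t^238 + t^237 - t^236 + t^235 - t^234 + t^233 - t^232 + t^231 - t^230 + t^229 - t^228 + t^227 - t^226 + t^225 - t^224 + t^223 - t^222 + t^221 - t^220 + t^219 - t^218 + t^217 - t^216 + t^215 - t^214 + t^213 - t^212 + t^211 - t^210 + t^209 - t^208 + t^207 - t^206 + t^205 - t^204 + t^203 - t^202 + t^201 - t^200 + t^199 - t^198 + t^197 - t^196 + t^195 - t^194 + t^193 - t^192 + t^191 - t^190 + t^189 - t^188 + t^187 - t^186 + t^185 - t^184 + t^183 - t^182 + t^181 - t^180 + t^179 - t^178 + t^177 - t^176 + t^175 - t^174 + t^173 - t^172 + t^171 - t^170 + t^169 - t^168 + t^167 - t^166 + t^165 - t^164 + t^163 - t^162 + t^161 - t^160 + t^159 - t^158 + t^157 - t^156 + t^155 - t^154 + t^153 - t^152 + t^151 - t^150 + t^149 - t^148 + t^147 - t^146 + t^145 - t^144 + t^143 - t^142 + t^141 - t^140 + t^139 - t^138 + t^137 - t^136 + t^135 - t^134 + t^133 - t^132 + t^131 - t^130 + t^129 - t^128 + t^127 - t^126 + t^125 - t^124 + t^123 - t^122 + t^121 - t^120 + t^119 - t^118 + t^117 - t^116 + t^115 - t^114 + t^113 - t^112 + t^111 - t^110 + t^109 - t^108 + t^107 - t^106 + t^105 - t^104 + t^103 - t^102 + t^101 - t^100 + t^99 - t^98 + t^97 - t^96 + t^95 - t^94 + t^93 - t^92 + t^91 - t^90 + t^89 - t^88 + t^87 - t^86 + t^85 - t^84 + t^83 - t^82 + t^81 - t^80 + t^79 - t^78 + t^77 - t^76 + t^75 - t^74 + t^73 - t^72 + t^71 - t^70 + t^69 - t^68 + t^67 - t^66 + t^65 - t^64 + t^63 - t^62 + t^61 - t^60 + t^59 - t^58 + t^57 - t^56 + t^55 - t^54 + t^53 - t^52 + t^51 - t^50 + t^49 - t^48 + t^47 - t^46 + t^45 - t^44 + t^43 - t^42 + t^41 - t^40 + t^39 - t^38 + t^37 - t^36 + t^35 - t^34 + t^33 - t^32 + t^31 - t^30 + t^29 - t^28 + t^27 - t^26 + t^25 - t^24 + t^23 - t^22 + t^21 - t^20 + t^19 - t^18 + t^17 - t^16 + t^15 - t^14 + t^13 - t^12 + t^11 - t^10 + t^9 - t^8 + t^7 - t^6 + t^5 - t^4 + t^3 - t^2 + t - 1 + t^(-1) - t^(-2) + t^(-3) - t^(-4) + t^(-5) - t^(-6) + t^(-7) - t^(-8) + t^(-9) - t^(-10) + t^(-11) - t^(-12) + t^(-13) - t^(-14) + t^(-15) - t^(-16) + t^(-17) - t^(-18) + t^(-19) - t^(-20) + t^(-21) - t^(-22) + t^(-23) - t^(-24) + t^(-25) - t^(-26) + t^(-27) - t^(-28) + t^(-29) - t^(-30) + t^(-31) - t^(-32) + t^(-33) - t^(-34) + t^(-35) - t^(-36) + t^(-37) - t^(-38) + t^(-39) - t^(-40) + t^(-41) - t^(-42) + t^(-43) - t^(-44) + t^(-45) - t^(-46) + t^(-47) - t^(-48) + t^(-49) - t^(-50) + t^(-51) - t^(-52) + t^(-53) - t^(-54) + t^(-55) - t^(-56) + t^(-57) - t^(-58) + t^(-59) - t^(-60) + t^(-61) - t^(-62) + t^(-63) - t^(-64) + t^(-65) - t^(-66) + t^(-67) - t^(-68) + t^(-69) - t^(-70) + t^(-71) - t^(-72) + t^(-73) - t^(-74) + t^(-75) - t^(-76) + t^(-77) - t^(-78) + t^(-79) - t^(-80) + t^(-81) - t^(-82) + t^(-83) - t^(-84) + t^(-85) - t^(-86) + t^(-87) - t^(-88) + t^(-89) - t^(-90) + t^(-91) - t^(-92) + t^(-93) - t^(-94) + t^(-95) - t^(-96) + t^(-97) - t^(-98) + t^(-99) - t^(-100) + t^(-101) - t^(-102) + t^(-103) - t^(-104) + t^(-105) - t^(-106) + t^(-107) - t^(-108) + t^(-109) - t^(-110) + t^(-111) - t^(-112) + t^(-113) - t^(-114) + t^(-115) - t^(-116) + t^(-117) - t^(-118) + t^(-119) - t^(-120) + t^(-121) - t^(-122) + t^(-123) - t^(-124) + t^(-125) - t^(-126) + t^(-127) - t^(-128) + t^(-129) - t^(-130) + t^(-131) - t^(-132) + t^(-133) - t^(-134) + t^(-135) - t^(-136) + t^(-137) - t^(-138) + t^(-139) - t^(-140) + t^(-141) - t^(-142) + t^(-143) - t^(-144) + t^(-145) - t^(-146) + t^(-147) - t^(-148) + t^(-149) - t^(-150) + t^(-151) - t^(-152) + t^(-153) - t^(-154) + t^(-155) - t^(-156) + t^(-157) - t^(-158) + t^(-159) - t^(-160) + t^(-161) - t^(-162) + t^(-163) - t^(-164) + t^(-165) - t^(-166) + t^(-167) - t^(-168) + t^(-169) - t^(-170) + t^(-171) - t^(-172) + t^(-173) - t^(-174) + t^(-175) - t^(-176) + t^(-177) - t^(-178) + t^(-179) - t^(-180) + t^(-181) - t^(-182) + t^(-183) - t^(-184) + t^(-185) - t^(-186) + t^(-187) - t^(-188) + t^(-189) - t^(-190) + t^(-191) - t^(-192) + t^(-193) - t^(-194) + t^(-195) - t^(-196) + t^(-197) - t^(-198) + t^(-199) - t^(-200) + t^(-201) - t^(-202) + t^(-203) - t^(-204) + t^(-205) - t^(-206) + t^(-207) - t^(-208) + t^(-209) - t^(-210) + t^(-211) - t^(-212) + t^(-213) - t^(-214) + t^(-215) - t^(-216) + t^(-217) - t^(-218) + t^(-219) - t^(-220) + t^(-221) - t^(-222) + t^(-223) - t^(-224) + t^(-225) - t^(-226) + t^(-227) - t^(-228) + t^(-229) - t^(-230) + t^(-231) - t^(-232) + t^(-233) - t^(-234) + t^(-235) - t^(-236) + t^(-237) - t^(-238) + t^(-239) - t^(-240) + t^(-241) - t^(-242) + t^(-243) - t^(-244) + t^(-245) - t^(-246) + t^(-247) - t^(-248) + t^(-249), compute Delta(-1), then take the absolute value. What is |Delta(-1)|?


Step 1: The polynomial has 499 terms with alternating signs, exponents from 249 down to -249.
Step 2: Substitute t = -1. The i-th term has coefficient (-1)^i and exponent (m-i),
  so its value is (-1)^i * (-1)^(m-i) = (-1)^m = -1 for every i.
Step 3: All 499 terms equal -1, so Delta(-1) = 499 * (-1) = -499
Step 4: |Delta(-1)| = 499

499


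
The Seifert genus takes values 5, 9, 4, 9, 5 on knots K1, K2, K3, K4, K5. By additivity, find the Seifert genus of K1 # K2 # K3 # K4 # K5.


The Seifert genus is additive under connected sum.
Seifert genus(K1 # K2 # K3 # K4 # K5) = (5) + (9) + (4) + (9) + (5)
= 32

32


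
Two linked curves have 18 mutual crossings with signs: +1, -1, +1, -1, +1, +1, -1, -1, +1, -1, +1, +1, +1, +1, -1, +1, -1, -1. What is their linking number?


Step 1: Count positive crossings: 10
Step 2: Count negative crossings: 8
Step 3: Sum of signs = 10 - 8 = 2
Step 4: Linking number = sum/2 = 2/2 = 1

1


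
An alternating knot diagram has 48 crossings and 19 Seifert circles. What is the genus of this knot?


For alternating knots, g = (c - s + 1)/2.
= (48 - 19 + 1)/2
= 30/2 = 15

15


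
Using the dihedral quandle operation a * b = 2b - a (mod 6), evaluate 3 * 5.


3 * 5 = 2*5 - 3 mod 6
= 10 - 3 mod 6
= 7 mod 6 = 1

1


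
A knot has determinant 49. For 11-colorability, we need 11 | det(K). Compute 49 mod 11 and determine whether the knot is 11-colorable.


Step 1: A knot is p-colorable if and only if p divides its determinant.
Step 2: Compute 49 mod 11.
49 = 4 * 11 + 5
Step 3: 49 mod 11 = 5
Step 4: The knot is 11-colorable: no

5


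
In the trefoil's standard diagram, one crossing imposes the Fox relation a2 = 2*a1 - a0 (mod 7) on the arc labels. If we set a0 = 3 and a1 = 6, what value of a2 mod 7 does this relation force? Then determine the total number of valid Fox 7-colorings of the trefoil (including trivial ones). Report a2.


Step 1: Apply the given crossing relation 2*a1 - a0 - a2 = 0 (mod 7).
  a2 = 2*a1 - a0 mod 7
  a2 = 2*6 - 3 mod 7
  a2 = 12 - 3 mod 7
  a2 = 9 mod 7 = 2
Step 2: The trefoil has determinant 3.
  Number of Fox p-colorings (p prime) is p^2 if p = 3, else p.
  Since 7 does not divide 3, only trivial (constant) colorings exist.
  (So the trial a0 = 3, a1 = 6 with a0 != a1 does NOT extend to a valid coloring of the whole trefoil: the other two crossing relations require 3*(a1 - a0) = 0 (mod 7), which fails.)
  Total colorings = 7
Step 3: a2 = 2, total Fox 7-colorings = 7

2


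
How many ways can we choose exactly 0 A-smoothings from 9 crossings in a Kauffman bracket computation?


We choose which 0 of 9 crossings get A-smoothings.
C(9, 0) = 9! / (0! * 9!)
= 1

1


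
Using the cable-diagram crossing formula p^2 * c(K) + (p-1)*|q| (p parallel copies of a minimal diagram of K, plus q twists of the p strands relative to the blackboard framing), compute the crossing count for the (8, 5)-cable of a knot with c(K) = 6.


Step 1: Each of the c(K) crossings of the companion diagram becomes p*p = p^2 crossings among the p parallel strands, and each of the |q| twists s_1 s_2 ... s_(p-1) adds (p-1) crossings.
  Crossings = p^2 * c(K) + (p-1)*|q|
Step 2: = 8^2 * 6 + (8-1)*5
Step 3: = 64*6 + 7*5
Step 4: = 384 + 35 = 419

419


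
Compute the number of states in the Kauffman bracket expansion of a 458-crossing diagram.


Each crossing contributes 2 choices (A-smoothing or B-smoothing).
Total states = 2^458 = 744282853678701455922507579277316643178128753343813693728245963960974631028119473486019635930893891134220822124816566203939432067701407744

744282853678701455922507579277316643178128753343813693728245963960974631028119473486019635930893891134220822124816566203939432067701407744


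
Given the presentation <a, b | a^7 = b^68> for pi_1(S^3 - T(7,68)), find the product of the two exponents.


The relation is a^7 = b^68.
Product of exponents = 7 * 68
= 476

476


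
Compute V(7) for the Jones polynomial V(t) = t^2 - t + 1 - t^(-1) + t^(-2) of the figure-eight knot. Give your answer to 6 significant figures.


Substituting t = 7 into V(t) = t^2 - t + 1 - t^(-1) + t^(-2):
  (+)t^(2) = 49
  (-)t^(1) = -7
  (+)t^(0) = 1
  (-)t^(-1) = -0.142857
  (+)t^(-2) = 0.0204082
Sum = (49) + (-7) + (1) + (-0.142857) + (0.0204082)
= 42.87755102
Rounded to 6 significant figures: 42.8776

42.8776


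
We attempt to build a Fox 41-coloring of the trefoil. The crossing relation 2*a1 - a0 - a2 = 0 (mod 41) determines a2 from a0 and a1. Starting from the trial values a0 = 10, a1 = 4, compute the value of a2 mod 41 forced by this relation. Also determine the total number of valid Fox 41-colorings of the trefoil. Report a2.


Step 1: Apply the given crossing relation 2*a1 - a0 - a2 = 0 (mod 41).
  a2 = 2*a1 - a0 mod 41
  a2 = 2*4 - 10 mod 41
  a2 = 8 - 10 mod 41
  a2 = -2 mod 41 = 39
Step 2: The trefoil has determinant 3.
  Number of Fox p-colorings (p prime) is p^2 if p = 3, else p.
  Since 41 does not divide 3, only trivial (constant) colorings exist.
  (So the trial a0 = 10, a1 = 4 with a0 != a1 does NOT extend to a valid coloring of the whole trefoil: the other two crossing relations require 3*(a1 - a0) = 0 (mod 41), which fails.)
  Total colorings = 41
Step 3: a2 = 39, total Fox 41-colorings = 41

39


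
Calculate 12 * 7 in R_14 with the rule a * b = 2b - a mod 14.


12 * 7 = 2*7 - 12 mod 14
= 14 - 12 mod 14
= 2 mod 14 = 2

2


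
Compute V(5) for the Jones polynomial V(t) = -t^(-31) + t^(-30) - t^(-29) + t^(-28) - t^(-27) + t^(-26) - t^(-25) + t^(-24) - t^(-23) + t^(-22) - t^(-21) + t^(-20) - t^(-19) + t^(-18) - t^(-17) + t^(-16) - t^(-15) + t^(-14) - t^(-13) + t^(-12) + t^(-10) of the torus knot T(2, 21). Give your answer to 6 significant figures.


Substituting t = 5 into V(t) = -t^(-31) + t^(-30) - t^(-29) + t^(-28) - t^(-27) + t^(-26) - t^(-25) + t^(-24) - t^(-23) + t^(-22) - t^(-21) + t^(-20) - t^(-19) + t^(-18) - t^(-17) + t^(-16) - t^(-15) + t^(-14) - t^(-13) + t^(-12) + t^(-10):
  (-)t^(-31) = -2.14748e-22
  (+)t^(-30) = 1.07374e-21
  (-)t^(-29) = -5.36871e-21
  (+)t^(-28) = 2.68435e-20
  (-)t^(-27) = -1.34218e-19
  (+)t^(-26) = 6.71089e-19
  (-)t^(-25) = -3.35544e-18
  (+)t^(-24) = 1.67772e-17
  (-)t^(-23) = -8.38861e-17
  (+)t^(-22) = 4.1943e-16
  (-)t^(-21) = -2.09715e-15
  (+)t^(-20) = 1.04858e-14
  (-)t^(-19) = -5.24288e-14
  (+)t^(-18) = 2.62144e-13
  (-)t^(-17) = -1.31072e-12
  (+)t^(-16) = 6.5536e-12
  (-)t^(-15) = -3.2768e-11
  (+)t^(-14) = 1.6384e-10
  (-)t^(-13) = -8.192e-10
  (+)t^(-12) = 4.096e-09
  (+)t^(-10) = 1.024e-07
Sum = (-2.14748e-22) + (1.07374e-21) + (-5.36871e-21) + (2.68435e-20) + (-1.34218e-19) + (6.71089e-19) + (-3.35544e-18) + (1.67772e-17) + (-8.38861e-17) + (4.1943e-16) + (-2.09715e-15) + (1.04858e-14) + (-5.24288e-14) + (2.62144e-13) + (-1.31072e-12) + (6.5536e-12) + (-3.2768e-11) + (1.6384e-10) + (-8.192e-10) + (4.096e-09) + (1.024e-07)
= 1.058133333e-07
Rounded to 6 significant figures: 1.05813e-07

1.05813e-07


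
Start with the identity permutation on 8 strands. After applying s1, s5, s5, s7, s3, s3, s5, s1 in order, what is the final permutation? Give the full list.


Starting with identity [1, 2, 3, 4, 5, 6, 7, 8].
Apply generators in sequence:
  After s1: [2, 1, 3, 4, 5, 6, 7, 8]
  After s5: [2, 1, 3, 4, 6, 5, 7, 8]
  After s5: [2, 1, 3, 4, 5, 6, 7, 8]
  After s7: [2, 1, 3, 4, 5, 6, 8, 7]
  After s3: [2, 1, 4, 3, 5, 6, 8, 7]
  After s3: [2, 1, 3, 4, 5, 6, 8, 7]
  After s5: [2, 1, 3, 4, 6, 5, 8, 7]
  After s1: [1, 2, 3, 4, 6, 5, 8, 7]
Final permutation: [1, 2, 3, 4, 6, 5, 8, 7]

[1, 2, 3, 4, 6, 5, 8, 7]


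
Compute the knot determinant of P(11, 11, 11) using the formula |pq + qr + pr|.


Step 1: Compute pq + qr + pr.
pq = 11*11 = 121
qr = 11*11 = 121
pr = 11*11 = 121
pq + qr + pr = 121 + 121 + 121 = 363
Step 2: Take absolute value.
det(P(11,11,11)) = |363| = 363

363


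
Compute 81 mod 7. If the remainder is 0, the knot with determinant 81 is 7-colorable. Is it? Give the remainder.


Step 1: A knot is p-colorable if and only if p divides its determinant.
Step 2: Compute 81 mod 7.
81 = 11 * 7 + 4
Step 3: 81 mod 7 = 4
Step 4: The knot is 7-colorable: no

4


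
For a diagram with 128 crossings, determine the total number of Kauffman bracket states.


Each crossing contributes 2 choices (A-smoothing or B-smoothing).
Total states = 2^128 = 340282366920938463463374607431768211456

340282366920938463463374607431768211456


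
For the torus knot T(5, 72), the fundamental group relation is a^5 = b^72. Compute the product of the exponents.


The relation is a^5 = b^72.
Product of exponents = 5 * 72
= 360

360


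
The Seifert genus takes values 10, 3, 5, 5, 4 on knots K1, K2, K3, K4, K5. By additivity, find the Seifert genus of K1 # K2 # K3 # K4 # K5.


The Seifert genus is additive under connected sum.
Seifert genus(K1 # K2 # K3 # K4 # K5) = (10) + (3) + (5) + (5) + (4)
= 27

27


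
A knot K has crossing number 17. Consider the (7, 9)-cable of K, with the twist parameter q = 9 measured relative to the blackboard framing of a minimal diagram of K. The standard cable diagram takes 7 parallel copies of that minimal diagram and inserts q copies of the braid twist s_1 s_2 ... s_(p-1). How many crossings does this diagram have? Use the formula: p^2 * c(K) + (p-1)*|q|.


Step 1: Each of the c(K) crossings of the companion diagram becomes p*p = p^2 crossings among the p parallel strands, and each of the |q| twists s_1 s_2 ... s_(p-1) adds (p-1) crossings.
  Crossings = p^2 * c(K) + (p-1)*|q|
Step 2: = 7^2 * 17 + (7-1)*9
Step 3: = 49*17 + 6*9
Step 4: = 833 + 54 = 887

887


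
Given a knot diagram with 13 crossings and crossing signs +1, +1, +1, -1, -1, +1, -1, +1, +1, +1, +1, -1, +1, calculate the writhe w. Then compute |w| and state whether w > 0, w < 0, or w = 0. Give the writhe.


Step 1: Count positive crossings (+1).
Positive crossings: 9
Step 2: Count negative crossings (-1).
Negative crossings: 4
Step 3: Writhe = (positive) - (negative)
w = 9 - 4 = 5
Step 4: |w| = 5, and w is positive

5


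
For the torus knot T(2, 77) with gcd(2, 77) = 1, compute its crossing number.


For a torus knot T(p, q) with gcd(p,q)=1,
the crossing number is min(p*(q-1), q*(p-1)).
p*(q-1) = 2*76 = 152
q*(p-1) = 77*1 = 77
min(152, 77) = 77

77


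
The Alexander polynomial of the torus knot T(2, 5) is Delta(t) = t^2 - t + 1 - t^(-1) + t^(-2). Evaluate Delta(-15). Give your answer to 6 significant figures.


Substituting t = -15 into Delta(t) = t^2 - t + 1 - t^(-1) + t^(-2):
Term values: (225) + (15) + (1) + (0.0666667) + (0.00444444)
Sum = 241.0711111
Rounded to 6 significant figures: 241.071

241.071


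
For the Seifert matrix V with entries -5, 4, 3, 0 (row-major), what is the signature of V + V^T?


Step 1: V + V^T = [[-10, 7], [7, 0]]
Step 2: trace = -10, det = -49
Step 3: Discriminant = (-10)^2 - 4*(-49) = 296
Step 4: Eigenvalues: 3.60233, -13.6023
Step 5: Signature = (# positive eigenvalues) - (# negative eigenvalues) = 0

0


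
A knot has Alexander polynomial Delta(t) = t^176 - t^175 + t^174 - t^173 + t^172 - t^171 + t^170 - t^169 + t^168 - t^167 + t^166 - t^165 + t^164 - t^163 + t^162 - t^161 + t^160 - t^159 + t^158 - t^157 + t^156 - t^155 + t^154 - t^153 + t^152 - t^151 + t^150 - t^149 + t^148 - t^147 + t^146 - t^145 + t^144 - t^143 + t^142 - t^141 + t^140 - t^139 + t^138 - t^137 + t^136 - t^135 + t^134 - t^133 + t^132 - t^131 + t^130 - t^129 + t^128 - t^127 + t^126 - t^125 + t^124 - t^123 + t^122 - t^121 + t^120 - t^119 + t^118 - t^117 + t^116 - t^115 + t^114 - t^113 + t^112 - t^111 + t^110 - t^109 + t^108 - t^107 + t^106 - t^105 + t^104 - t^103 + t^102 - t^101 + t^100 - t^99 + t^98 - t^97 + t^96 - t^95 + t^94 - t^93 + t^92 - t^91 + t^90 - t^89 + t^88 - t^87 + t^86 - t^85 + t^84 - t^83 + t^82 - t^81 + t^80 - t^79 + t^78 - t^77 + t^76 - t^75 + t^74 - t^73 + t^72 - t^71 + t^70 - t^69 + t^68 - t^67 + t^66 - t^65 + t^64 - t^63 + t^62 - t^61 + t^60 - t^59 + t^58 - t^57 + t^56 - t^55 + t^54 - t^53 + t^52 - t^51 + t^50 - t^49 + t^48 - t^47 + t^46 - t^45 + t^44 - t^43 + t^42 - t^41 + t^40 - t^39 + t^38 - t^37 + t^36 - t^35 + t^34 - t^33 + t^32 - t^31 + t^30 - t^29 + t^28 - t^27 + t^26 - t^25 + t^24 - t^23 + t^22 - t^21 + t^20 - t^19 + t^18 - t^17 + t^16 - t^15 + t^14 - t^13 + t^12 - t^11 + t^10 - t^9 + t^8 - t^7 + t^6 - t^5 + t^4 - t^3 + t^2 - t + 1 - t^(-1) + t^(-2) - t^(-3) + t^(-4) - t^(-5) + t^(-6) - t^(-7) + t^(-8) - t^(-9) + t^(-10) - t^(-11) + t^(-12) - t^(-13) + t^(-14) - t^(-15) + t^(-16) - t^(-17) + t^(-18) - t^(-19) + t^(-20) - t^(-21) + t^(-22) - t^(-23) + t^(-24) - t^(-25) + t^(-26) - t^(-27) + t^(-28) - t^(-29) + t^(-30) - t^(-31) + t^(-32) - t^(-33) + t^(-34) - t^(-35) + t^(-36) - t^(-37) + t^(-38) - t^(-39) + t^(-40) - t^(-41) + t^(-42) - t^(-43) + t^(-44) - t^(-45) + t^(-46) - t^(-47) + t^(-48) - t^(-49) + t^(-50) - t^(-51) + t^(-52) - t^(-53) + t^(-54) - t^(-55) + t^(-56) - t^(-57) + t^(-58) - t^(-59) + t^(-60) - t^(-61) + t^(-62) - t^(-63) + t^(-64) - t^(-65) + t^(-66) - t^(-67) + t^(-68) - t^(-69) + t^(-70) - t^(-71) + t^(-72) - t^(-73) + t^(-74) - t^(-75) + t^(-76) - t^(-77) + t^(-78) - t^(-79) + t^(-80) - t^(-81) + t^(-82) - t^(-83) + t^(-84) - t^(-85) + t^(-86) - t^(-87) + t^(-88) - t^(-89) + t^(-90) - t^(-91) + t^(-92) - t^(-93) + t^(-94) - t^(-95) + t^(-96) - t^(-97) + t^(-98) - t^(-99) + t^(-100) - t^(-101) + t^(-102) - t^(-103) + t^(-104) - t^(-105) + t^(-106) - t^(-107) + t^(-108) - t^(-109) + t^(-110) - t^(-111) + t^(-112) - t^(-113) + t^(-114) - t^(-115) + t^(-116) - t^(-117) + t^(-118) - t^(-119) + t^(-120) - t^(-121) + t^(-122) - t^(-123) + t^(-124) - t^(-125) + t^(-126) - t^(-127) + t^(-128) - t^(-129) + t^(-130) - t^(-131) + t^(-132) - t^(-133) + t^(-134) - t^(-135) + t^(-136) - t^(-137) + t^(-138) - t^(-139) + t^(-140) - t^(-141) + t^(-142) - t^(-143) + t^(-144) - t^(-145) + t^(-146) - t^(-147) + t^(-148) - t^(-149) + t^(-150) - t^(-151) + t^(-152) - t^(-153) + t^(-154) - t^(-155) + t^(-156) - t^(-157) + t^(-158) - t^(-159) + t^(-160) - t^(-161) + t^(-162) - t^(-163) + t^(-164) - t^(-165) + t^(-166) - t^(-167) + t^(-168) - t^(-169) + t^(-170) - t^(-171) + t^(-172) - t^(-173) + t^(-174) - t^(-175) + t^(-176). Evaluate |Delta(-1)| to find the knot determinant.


Step 1: The polynomial has 353 terms with alternating signs, exponents from 176 down to -176.
Step 2: Substitute t = -1. The i-th term has coefficient (-1)^i and exponent (m-i),
  so its value is (-1)^i * (-1)^(m-i) = (-1)^m = 1 for every i.
Step 3: All 353 terms equal 1, so Delta(-1) = 353 * (1) = 353
Step 4: |Delta(-1)| = 353

353


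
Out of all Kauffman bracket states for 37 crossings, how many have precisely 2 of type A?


We choose which 2 of 37 crossings get A-smoothings.
C(37, 2) = 37! / (2! * 35!)
= 666

666


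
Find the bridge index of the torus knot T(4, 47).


The bridge number of T(p,q) is min(p,q).
min(4, 47) = 4

4


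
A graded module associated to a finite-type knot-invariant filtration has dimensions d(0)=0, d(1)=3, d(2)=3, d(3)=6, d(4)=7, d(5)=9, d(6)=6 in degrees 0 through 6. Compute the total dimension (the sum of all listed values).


Total dimension = d(0) + d(1) + ... + d(6)
= 0 + 3 + 3 + 6 + 7 + 9 + 6
= 34

34


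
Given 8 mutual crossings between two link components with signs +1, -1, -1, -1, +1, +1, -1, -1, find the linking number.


Step 1: Count positive crossings: 3
Step 2: Count negative crossings: 5
Step 3: Sum of signs = 3 - 5 = -2
Step 4: Linking number = sum/2 = -2/2 = -1

-1


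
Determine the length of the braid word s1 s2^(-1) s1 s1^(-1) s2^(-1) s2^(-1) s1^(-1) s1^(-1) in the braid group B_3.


The word length counts the number of generators (including inverses).
Listing each generator: s1, s2^(-1), s1, s1^(-1), s2^(-1), s2^(-1), s1^(-1), s1^(-1)
There are 8 generators in this braid word.

8


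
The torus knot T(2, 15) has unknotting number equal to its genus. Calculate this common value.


For a torus knot T(p,q), both the unknotting number and genus equal (p-1)(q-1)/2.
= (2-1)(15-1)/2
= 1*14/2
= 14/2 = 7

7


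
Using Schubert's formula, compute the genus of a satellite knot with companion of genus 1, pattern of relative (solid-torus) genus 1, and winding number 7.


Schubert: g(satellite) = g_rel(pattern) + |winding| * g(companion),
where g_rel(pattern) is the genus of the pattern relative to the solid torus.
= 1 + 7 * 1
= 1 + 7 = 8

8


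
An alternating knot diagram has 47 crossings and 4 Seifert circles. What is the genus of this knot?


For alternating knots, g = (c - s + 1)/2.
= (47 - 4 + 1)/2
= 44/2 = 22

22


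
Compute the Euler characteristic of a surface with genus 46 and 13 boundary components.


chi = 2 - 2g - b
= 2 - 2*46 - 13
= 2 - 92 - 13 = -103

-103


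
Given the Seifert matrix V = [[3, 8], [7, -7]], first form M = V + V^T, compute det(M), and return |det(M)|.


Step 1: Form V + V^T where V = [[3, 8], [7, -7]]
  V^T = [[3, 7], [8, -7]]
  V + V^T = [[6, 15], [15, -14]]
Step 2: det(V + V^T) = 6*(-14) - 15*15
  = -84 - 225 = -309
Step 3: Knot determinant = |det(V + V^T)| = |-309| = 309

309


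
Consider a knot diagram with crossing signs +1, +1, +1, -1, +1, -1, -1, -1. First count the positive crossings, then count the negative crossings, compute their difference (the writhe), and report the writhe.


Step 1: Count positive crossings (+1).
Positive crossings: 4
Step 2: Count negative crossings (-1).
Negative crossings: 4
Step 3: Writhe = (positive) - (negative)
w = 4 - 4 = 0
Step 4: |w| = 0, and w is zero

0


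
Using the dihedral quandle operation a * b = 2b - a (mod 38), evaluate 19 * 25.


19 * 25 = 2*25 - 19 mod 38
= 50 - 19 mod 38
= 31 mod 38 = 31

31


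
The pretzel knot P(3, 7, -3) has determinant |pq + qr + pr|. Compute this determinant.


Step 1: Compute pq + qr + pr.
pq = 3*7 = 21
qr = 7*(-3) = -21
pr = 3*(-3) = -9
pq + qr + pr = 21 + (-21) + (-9) = -9
Step 2: Take absolute value.
det(P(3,7,-3)) = |-9| = 9

9


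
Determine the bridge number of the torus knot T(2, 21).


The bridge number of T(p,q) is min(p,q).
min(2, 21) = 2

2


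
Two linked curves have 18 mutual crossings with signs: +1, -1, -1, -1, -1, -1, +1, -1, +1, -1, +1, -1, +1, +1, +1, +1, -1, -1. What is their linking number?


Step 1: Count positive crossings: 8
Step 2: Count negative crossings: 10
Step 3: Sum of signs = 8 - 10 = -2
Step 4: Linking number = sum/2 = -2/2 = -1

-1


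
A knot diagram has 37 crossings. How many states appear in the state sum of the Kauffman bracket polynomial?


Each crossing contributes 2 choices (A-smoothing or B-smoothing).
Total states = 2^37 = 137438953472

137438953472


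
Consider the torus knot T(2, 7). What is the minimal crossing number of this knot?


For a torus knot T(p, q) with gcd(p,q)=1,
the crossing number is min(p*(q-1), q*(p-1)).
p*(q-1) = 2*6 = 12
q*(p-1) = 7*1 = 7
min(12, 7) = 7

7


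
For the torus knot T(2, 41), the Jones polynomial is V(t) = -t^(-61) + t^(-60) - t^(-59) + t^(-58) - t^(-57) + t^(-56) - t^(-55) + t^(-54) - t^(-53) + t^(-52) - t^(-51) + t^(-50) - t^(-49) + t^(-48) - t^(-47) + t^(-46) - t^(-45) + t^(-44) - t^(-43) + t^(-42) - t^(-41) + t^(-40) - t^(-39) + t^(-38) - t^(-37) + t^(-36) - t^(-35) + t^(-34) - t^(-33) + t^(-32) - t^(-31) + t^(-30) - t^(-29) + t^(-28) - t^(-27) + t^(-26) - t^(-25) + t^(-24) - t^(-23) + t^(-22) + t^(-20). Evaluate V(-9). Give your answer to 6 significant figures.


Substituting t = -9 into V(t) = -t^(-61) + t^(-60) - t^(-59) + t^(-58) - t^(-57) + t^(-56) - t^(-55) + t^(-54) - t^(-53) + t^(-52) - t^(-51) + t^(-50) - t^(-49) + t^(-48) - t^(-47) + t^(-46) - t^(-45) + t^(-44) - t^(-43) + t^(-42) - t^(-41) + t^(-40) - t^(-39) + t^(-38) - t^(-37) + t^(-36) - t^(-35) + t^(-34) - t^(-33) + t^(-32) - t^(-31) + t^(-30) - t^(-29) + t^(-28) - t^(-27) + t^(-26) - t^(-25) + t^(-24) - t^(-23) + t^(-22) + t^(-20):
  (-)t^(-61) = 6.18311e-59
  (+)t^(-60) = 5.5648e-58
  (-)t^(-59) = 5.00832e-57
  (+)t^(-58) = 4.50749e-56
  (-)t^(-57) = 4.05674e-55
  (+)t^(-56) = 3.65106e-54
  (-)t^(-55) = 3.28596e-53
  (+)t^(-54) = 2.95736e-52
  (-)t^(-53) = 2.66163e-51
  (+)t^(-52) = 2.39546e-50
  (-)t^(-51) = 2.15592e-49
  (+)t^(-50) = 1.94033e-48
  (-)t^(-49) = 1.74629e-47
  (+)t^(-48) = 1.57166e-46
  (-)t^(-47) = 1.4145e-45
  (+)t^(-46) = 1.27305e-44
  (-)t^(-45) = 1.14574e-43
  (+)t^(-44) = 1.03117e-42
  (-)t^(-43) = 9.28052e-42
  (+)t^(-42) = 8.35246e-41
  (-)t^(-41) = 7.51722e-40
  (+)t^(-40) = 6.7655e-39
  (-)t^(-39) = 6.08895e-38
  (+)t^(-38) = 5.48005e-37
  (-)t^(-37) = 4.93205e-36
  (+)t^(-36) = 4.43884e-35
  (-)t^(-35) = 3.99496e-34
  (+)t^(-34) = 3.59546e-33
  (-)t^(-33) = 3.23592e-32
  (+)t^(-32) = 2.91232e-31
  (-)t^(-31) = 2.62109e-30
  (+)t^(-30) = 2.35898e-29
  (-)t^(-29) = 2.12308e-28
  (+)t^(-28) = 1.91078e-27
  (-)t^(-27) = 1.7197e-26
  (+)t^(-26) = 1.54773e-25
  (-)t^(-25) = 1.39296e-24
  (+)t^(-24) = 1.25366e-23
  (-)t^(-23) = 1.12829e-22
  (+)t^(-22) = 1.01546e-21
  (+)t^(-20) = 8.22526e-20
Sum = (6.18311e-59) + (5.5648e-58) + (5.00832e-57) + (4.50749e-56) + (4.05674e-55) + (3.65106e-54) + (3.28596e-53) + (2.95736e-52) + (2.66163e-51) + (2.39546e-50) + (2.15592e-49) + (1.94033e-48) + (1.74629e-47) + (1.57166e-46) + (1.4145e-45) + (1.27305e-44) + (1.14574e-43) + (1.03117e-42) + (9.28052e-42) + (8.35246e-41) + (7.51722e-40) + (6.7655e-39) + (6.08895e-38) + (5.48005e-37) + (4.93205e-36) + (4.43884e-35) + (3.99496e-34) + (3.59546e-33) + (3.23592e-32) + (2.91232e-31) + (2.62109e-30) + (2.35898e-29) + (2.12308e-28) + (1.91078e-27) + (1.7197e-26) + (1.54773e-25) + (1.39296e-24) + (1.25366e-23) + (1.12829e-22) + (1.01546e-21) + (8.22526e-20)
= 8.339503109e-20
Rounded to 6 significant figures: 8.3395e-20

8.3395e-20


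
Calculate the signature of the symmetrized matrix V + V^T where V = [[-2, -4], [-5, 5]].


Step 1: V + V^T = [[-4, -9], [-9, 10]]
Step 2: trace = 6, det = -121
Step 3: Discriminant = 6^2 - 4*(-121) = 520
Step 4: Eigenvalues: 14.4018, -8.40175
Step 5: Signature = (# positive eigenvalues) - (# negative eigenvalues) = 0

0


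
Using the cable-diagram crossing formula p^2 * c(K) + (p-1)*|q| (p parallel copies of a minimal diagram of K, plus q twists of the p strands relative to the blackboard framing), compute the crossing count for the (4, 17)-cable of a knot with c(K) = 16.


Step 1: Each of the c(K) crossings of the companion diagram becomes p*p = p^2 crossings among the p parallel strands, and each of the |q| twists s_1 s_2 ... s_(p-1) adds (p-1) crossings.
  Crossings = p^2 * c(K) + (p-1)*|q|
Step 2: = 4^2 * 16 + (4-1)*17
Step 3: = 16*16 + 3*17
Step 4: = 256 + 51 = 307

307


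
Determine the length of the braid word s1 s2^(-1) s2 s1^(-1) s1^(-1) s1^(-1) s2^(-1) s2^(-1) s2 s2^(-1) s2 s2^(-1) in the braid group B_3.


The word length counts the number of generators (including inverses).
Listing each generator: s1, s2^(-1), s2, s1^(-1), s1^(-1), s1^(-1), s2^(-1), s2^(-1), s2, s2^(-1), s2, s2^(-1)
There are 12 generators in this braid word.

12


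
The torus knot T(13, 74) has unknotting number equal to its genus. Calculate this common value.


For a torus knot T(p,q), both the unknotting number and genus equal (p-1)(q-1)/2.
= (13-1)(74-1)/2
= 12*73/2
= 876/2 = 438

438


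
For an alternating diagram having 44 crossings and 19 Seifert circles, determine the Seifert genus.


For alternating knots, g = (c - s + 1)/2.
= (44 - 19 + 1)/2
= 26/2 = 13

13


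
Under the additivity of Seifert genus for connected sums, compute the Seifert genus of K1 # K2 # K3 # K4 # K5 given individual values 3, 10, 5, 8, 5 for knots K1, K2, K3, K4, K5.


The Seifert genus is additive under connected sum.
Seifert genus(K1 # K2 # K3 # K4 # K5) = (3) + (10) + (5) + (8) + (5)
= 31

31


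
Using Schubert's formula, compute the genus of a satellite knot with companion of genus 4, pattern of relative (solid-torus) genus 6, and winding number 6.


Schubert: g(satellite) = g_rel(pattern) + |winding| * g(companion),
where g_rel(pattern) is the genus of the pattern relative to the solid torus.
= 6 + 6 * 4
= 6 + 24 = 30

30


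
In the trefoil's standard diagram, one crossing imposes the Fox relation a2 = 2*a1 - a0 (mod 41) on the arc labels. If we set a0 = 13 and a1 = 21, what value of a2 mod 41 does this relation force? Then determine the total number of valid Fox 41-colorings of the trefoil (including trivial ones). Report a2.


Step 1: Apply the given crossing relation 2*a1 - a0 - a2 = 0 (mod 41).
  a2 = 2*a1 - a0 mod 41
  a2 = 2*21 - 13 mod 41
  a2 = 42 - 13 mod 41
  a2 = 29 mod 41 = 29
Step 2: The trefoil has determinant 3.
  Number of Fox p-colorings (p prime) is p^2 if p = 3, else p.
  Since 41 does not divide 3, only trivial (constant) colorings exist.
  (So the trial a0 = 13, a1 = 21 with a0 != a1 does NOT extend to a valid coloring of the whole trefoil: the other two crossing relations require 3*(a1 - a0) = 0 (mod 41), which fails.)
  Total colorings = 41
Step 3: a2 = 29, total Fox 41-colorings = 41

29


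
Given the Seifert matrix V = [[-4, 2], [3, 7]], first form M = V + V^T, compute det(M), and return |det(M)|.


Step 1: Form V + V^T where V = [[-4, 2], [3, 7]]
  V^T = [[-4, 3], [2, 7]]
  V + V^T = [[-8, 5], [5, 14]]
Step 2: det(V + V^T) = (-8)*14 - 5*5
  = -112 - 25 = -137
Step 3: Knot determinant = |det(V + V^T)| = |-137| = 137

137


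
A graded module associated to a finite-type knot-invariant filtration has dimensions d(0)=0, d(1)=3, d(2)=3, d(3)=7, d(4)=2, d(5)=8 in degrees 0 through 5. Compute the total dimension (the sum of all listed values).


Total dimension = d(0) + d(1) + ... + d(5)
= 0 + 3 + 3 + 7 + 2 + 8
= 23

23


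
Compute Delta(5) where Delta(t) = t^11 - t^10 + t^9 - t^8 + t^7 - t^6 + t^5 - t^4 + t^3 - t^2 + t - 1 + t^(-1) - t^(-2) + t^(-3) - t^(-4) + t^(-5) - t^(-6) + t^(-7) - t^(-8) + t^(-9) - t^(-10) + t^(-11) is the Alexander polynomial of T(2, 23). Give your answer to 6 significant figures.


Substituting t = 5 into Delta(t) = t^11 - t^10 + t^9 - t^8 + t^7 - t^6 + t^5 - t^4 + t^3 - t^2 + t - 1 + t^(-1) - t^(-2) + t^(-3) - t^(-4) + t^(-5) - t^(-6) + t^(-7) - t^(-8) + t^(-9) - t^(-10) + t^(-11):
Term values: (48828125) + (-9765625) + (1953125) + (-390625) + (78125) + (-15625) + (3125) + (-625) + (125) + (-25) + (5) + (-1) + (0.2) + (-0.04) + (0.008) + (-0.0016) + (0.00032) + (-6.4e-05) + (1.28e-05) + (-2.56e-06) + (5.12e-07) + (-1.024e-07) + (2.048e-08)
Sum = 40690104.17
Rounded to 6 significant figures: 4.06901e+07

4.06901e+07


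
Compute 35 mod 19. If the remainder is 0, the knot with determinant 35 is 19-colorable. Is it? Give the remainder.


Step 1: A knot is p-colorable if and only if p divides its determinant.
Step 2: Compute 35 mod 19.
35 = 1 * 19 + 16
Step 3: 35 mod 19 = 16
Step 4: The knot is 19-colorable: no

16


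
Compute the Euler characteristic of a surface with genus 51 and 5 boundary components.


chi = 2 - 2g - b
= 2 - 2*51 - 5
= 2 - 102 - 5 = -105

-105


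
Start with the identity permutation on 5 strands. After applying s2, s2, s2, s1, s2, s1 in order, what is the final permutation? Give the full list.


Starting with identity [1, 2, 3, 4, 5].
Apply generators in sequence:
  After s2: [1, 3, 2, 4, 5]
  After s2: [1, 2, 3, 4, 5]
  After s2: [1, 3, 2, 4, 5]
  After s1: [3, 1, 2, 4, 5]
  After s2: [3, 2, 1, 4, 5]
  After s1: [2, 3, 1, 4, 5]
Final permutation: [2, 3, 1, 4, 5]

[2, 3, 1, 4, 5]


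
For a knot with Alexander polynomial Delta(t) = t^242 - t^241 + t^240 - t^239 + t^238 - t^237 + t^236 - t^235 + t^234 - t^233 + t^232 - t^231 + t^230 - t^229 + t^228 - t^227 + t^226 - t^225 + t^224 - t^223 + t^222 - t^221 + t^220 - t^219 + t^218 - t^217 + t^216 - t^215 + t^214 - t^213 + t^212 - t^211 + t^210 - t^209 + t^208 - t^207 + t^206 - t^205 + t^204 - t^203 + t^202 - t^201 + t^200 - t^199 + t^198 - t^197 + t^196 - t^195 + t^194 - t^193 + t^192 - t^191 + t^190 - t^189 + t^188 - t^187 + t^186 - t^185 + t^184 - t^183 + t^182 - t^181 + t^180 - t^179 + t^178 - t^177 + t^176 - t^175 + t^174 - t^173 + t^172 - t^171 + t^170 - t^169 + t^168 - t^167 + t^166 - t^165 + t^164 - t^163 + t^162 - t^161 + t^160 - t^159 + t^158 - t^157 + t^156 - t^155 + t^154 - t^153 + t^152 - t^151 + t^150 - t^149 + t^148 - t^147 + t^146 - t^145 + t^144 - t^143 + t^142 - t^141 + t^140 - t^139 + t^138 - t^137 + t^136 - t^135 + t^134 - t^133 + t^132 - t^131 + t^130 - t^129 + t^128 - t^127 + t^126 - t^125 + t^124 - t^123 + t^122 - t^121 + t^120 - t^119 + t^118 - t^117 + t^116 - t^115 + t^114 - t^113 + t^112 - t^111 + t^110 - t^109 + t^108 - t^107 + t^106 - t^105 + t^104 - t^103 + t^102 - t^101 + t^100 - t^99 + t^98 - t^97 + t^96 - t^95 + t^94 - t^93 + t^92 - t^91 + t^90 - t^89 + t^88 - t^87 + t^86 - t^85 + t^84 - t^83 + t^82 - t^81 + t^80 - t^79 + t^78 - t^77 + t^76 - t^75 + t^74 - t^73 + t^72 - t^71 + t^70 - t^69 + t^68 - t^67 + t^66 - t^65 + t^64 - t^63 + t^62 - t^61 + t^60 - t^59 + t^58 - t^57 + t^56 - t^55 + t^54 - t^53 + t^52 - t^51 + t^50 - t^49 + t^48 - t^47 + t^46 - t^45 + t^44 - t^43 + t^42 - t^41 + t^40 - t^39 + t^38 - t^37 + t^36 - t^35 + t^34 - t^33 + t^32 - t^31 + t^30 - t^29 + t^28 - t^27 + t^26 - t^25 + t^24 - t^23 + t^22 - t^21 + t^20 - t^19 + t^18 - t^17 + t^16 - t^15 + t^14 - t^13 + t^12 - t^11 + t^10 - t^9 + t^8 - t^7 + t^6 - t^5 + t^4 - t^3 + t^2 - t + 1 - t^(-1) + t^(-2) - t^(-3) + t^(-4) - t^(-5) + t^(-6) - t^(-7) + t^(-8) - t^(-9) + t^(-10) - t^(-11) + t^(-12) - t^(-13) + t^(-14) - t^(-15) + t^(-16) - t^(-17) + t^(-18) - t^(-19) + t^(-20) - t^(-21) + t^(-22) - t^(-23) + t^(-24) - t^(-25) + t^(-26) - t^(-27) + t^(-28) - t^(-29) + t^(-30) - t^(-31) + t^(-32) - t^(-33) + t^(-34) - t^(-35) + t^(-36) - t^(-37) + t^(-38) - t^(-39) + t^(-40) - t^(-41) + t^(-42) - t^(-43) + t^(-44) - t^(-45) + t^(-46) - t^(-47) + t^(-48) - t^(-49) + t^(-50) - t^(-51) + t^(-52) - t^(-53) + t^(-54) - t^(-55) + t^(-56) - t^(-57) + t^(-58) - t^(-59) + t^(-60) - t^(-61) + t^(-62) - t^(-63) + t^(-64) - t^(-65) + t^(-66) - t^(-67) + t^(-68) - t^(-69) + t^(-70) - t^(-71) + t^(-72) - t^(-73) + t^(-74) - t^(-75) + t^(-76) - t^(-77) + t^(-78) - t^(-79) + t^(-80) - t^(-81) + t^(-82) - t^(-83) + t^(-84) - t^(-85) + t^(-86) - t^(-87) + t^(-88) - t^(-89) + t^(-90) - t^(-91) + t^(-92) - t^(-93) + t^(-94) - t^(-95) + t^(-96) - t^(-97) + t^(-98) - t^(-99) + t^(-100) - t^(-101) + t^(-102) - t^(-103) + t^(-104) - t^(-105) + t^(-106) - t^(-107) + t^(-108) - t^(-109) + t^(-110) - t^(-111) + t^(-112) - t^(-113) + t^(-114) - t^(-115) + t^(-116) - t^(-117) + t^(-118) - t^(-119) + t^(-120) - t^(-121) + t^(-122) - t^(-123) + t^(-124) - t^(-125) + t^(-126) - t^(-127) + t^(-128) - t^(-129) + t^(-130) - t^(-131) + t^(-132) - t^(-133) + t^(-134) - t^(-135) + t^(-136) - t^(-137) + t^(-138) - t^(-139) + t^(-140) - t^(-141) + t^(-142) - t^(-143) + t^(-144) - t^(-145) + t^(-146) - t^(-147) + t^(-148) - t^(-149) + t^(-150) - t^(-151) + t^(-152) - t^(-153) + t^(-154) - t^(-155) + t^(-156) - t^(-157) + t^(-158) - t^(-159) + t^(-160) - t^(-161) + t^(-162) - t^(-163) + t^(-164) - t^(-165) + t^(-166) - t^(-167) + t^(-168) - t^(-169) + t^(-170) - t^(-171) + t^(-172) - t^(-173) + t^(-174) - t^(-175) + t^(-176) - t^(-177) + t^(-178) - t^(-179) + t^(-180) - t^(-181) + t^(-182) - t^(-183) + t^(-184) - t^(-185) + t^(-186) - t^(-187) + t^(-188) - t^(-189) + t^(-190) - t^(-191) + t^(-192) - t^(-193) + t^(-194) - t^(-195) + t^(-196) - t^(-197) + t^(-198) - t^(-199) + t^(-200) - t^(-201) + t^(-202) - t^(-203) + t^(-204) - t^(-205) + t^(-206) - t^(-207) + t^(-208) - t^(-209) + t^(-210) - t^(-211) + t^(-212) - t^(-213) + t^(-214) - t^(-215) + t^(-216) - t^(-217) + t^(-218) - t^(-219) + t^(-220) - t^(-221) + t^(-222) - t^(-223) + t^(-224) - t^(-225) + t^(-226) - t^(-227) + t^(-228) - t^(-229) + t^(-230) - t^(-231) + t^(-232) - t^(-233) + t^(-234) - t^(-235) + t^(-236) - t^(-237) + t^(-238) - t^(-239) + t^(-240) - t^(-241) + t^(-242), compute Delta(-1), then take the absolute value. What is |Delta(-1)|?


Step 1: The polynomial has 485 terms with alternating signs, exponents from 242 down to -242.
Step 2: Substitute t = -1. The i-th term has coefficient (-1)^i and exponent (m-i),
  so its value is (-1)^i * (-1)^(m-i) = (-1)^m = 1 for every i.
Step 3: All 485 terms equal 1, so Delta(-1) = 485 * (1) = 485
Step 4: |Delta(-1)| = 485

485
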